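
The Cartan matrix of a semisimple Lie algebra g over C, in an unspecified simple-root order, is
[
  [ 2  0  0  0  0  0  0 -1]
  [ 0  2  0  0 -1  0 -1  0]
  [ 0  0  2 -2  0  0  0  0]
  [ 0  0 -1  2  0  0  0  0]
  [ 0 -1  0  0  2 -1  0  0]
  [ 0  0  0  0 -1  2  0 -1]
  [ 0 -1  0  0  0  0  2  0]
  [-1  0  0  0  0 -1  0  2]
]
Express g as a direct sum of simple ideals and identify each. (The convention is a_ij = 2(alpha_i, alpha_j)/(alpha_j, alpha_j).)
The diagram associated to this matrix has two connected components: the simple roots {alpha_1, alpha_2, alpha_5, alpha_6, alpha_7, alpha_8} form a chain of 6 nodes with single edges (A_6), and {alpha_3, alpha_4} form a chain of 2 nodes with a double edge at one end; the terminal node there is the unique short simple root (B_2). A semisimple Lie algebra decomposes uniquely as the direct sum of simple ideals, one per connected component of its Dynkin diagram, so g ≅ A_6 ⊕ B_2 (dimension 48 + 10 = 58).

A_6 (sl(7)) + B_2 (so(5))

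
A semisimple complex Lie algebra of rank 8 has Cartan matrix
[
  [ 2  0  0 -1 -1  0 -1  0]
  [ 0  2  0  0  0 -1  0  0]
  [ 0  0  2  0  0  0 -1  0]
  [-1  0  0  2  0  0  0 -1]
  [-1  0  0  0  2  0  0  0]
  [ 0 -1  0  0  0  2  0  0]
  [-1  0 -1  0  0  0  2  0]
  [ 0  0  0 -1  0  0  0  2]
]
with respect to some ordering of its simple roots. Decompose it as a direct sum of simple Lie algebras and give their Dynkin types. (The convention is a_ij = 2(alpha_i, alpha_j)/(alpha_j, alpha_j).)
The diagram associated to this matrix has two connected components: the simple roots {alpha_2, alpha_6} form a chain of 2 nodes with single edges (A_2), and {alpha_1, alpha_3, alpha_4, alpha_5, alpha_7, alpha_8} form a chain of 5 nodes with one extra node attached to the third node from one end (E_6). A semisimple Lie algebra decomposes uniquely as the direct sum of simple ideals, one per connected component of its Dynkin diagram, so g ≅ A_2 ⊕ E_6 (dimension 8 + 78 = 86).

type A_2 ⊕ type E_6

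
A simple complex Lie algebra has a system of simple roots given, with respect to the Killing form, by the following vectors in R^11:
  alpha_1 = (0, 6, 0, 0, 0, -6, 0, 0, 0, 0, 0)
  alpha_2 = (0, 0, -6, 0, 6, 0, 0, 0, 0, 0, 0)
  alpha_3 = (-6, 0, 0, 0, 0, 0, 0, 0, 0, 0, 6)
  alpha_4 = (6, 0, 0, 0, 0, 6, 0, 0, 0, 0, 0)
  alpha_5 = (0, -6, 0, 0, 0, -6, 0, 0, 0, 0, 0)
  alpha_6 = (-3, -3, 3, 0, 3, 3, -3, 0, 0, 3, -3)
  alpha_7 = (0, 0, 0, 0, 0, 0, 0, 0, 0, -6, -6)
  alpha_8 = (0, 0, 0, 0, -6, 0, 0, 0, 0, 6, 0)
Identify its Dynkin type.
type E_8

Compute the Cartan integers a_ij = 2(alpha_i, alpha_j)/(alpha_j, alpha_j); the resulting 8x8 Cartan matrix is
[[2, 0, 0, -1, 0, -1, 0, 0], [0, 2, 0, 0, 0, 0, 0, -1], [0, 0, 2, -1, 0, 0, -1, 0], [-1, 0, -1, 2, -1, 0, 0, 0], [0, 0, 0, -1, 2, 0, 0, 0], [-1, 0, 0, 0, 0, 2, 0, 0], [0, 0, -1, 0, 0, 0, 2, -1], [0, -1, 0, 0, 0, 0, -1, 2]].
All simple roots have the same length, so the diagram is simply laced. The associated Dynkin diagram is a chain of 7 nodes with one extra node attached to the third node from one end (E_8), so the type is E_8.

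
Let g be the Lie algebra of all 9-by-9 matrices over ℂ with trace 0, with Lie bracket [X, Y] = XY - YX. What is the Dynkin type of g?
This is sl(9), which has dimension 9^2 - 1 = 80 and rank 9 - 1 = 8 (a Cartan subalgebra is the diagonal traceless matrices). In the classification of classical Lie algebras, the special linear algebra sl(n+1) has type A_n; here n = 8, so the Dynkin diagram is a chain of 8 nodes with single edges (A_8). Hence the type is A_8.

type A_8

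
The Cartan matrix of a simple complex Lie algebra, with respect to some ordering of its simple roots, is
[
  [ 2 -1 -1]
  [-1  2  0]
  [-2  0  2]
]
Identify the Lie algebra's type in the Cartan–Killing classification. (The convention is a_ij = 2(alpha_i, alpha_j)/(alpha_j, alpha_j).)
C3

The matrix has rank 3 with 2's on the diagonal. Reading the off-diagonal entries as Dynkin edges (a single edge where a_ij = a_ji = -1; a double or triple edge where a_ij * a_ji = 2 or 3), the diagram is a chain of 3 nodes with a double edge at one end; the terminal node there is the unique long simple root (C_3). One simple-root ordering that puts it in standard form is (alpha_2, alpha_1, alpha_3). So the algebra is type C_3, i.e. sp(6).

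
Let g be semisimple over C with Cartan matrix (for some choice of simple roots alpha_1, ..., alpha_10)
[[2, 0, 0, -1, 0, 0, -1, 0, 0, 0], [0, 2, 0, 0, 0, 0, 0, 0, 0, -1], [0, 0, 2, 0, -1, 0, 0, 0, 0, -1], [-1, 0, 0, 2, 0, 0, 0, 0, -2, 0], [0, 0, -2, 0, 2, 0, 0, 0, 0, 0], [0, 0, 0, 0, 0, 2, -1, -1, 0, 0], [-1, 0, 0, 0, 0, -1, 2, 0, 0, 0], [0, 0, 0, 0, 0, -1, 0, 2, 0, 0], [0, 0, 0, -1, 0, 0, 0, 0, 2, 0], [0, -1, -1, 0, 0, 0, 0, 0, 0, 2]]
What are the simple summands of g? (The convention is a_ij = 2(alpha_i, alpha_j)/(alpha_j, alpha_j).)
B6 + C4

The diagram associated to this matrix has two connected components: the simple roots {alpha_1, alpha_4, alpha_6, alpha_7, alpha_8, alpha_9} form a chain of 6 nodes with a double edge at one end; the terminal node there is the unique short simple root (B_6), and {alpha_2, alpha_3, alpha_5, alpha_10} form a chain of 4 nodes with a double edge at one end; the terminal node there is the unique long simple root (C_4). A semisimple Lie algebra decomposes uniquely as the direct sum of simple ideals, one per connected component of its Dynkin diagram, so g ≅ B_6 ⊕ C_4 (dimension 78 + 36 = 114).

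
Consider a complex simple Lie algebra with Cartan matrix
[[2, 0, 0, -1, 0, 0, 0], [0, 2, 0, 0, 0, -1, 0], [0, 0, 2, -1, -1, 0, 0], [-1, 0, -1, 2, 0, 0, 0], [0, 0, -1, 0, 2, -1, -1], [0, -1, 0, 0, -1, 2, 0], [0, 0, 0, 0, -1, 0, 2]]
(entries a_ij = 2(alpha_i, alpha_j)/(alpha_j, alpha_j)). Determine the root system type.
The matrix has rank 7 with 2's on the diagonal. Reading the off-diagonal entries as Dynkin edges (a single edge where a_ij = a_ji = -1; a double or triple edge where a_ij * a_ji = 2 or 3), the diagram is a chain of 6 nodes with one extra node attached to the third node from one end (E_7). One simple-root ordering that puts it in standard form is (alpha_2, alpha_7, alpha_6, alpha_5, alpha_3, alpha_4, alpha_1). So the algebra is type E_7.

E_7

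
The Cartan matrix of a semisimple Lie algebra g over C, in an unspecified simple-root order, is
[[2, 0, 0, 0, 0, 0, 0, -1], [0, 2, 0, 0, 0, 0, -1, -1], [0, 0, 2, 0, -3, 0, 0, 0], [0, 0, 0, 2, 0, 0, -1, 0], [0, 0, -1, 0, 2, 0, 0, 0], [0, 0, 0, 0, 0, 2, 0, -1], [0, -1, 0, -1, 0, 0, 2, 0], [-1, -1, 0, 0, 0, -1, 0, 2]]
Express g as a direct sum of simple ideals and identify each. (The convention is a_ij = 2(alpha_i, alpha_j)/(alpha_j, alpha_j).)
D6 + G2

The diagram associated to this matrix has two connected components: the simple roots {alpha_1, alpha_2, alpha_4, alpha_6, alpha_7, alpha_8} form a chain of 4 nodes with a fork of two nodes at one end (D_6), and {alpha_3, alpha_5} form two nodes joined by a triple edge (G_2). A semisimple Lie algebra decomposes uniquely as the direct sum of simple ideals, one per connected component of its Dynkin diagram, so g ≅ D_6 ⊕ G_2 (dimension 66 + 14 = 80).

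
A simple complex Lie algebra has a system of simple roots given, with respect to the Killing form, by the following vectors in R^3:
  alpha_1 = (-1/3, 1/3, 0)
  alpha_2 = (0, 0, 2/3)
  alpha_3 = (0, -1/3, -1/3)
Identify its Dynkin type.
C_3

Compute the Cartan integers a_ij = 2(alpha_i, alpha_j)/(alpha_j, alpha_j); the resulting 3x3 Cartan matrix is
[[2, 0, -1], [0, 2, -2], [-1, -1, 2]].
The roots have two lengths (squared-length ratio 2:1); the short ones are alpha_{1,3}. The associated Dynkin diagram is a chain of 3 nodes with a double edge at one end; the terminal node there is the unique long simple root (C_3), so the type is C_3 (the algebra sp(6)).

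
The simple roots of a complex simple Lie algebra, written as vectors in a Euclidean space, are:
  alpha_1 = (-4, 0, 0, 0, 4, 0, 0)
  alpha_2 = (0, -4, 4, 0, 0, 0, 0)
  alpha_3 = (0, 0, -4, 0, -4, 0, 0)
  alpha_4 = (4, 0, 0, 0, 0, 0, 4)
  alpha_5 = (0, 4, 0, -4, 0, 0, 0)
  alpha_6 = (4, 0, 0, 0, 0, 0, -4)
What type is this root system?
D_6 (so(12))

Compute the Cartan integers a_ij = 2(alpha_i, alpha_j)/(alpha_j, alpha_j); the resulting 6x6 Cartan matrix is
[[2, 0, -1, -1, 0, -1], [0, 2, -1, 0, -1, 0], [-1, -1, 2, 0, 0, 0], [-1, 0, 0, 2, 0, 0], [0, -1, 0, 0, 2, 0], [-1, 0, 0, 0, 0, 2]].
All simple roots have the same length, so the diagram is simply laced. The associated Dynkin diagram is a chain of 4 nodes with a fork of two nodes at one end (D_6), so the type is D_6 (the algebra so(12)).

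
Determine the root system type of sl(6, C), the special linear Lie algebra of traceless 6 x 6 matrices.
This is sl(6), which has dimension 6^2 - 1 = 35 and rank 6 - 1 = 5 (a Cartan subalgebra is the diagonal traceless matrices). In the classification of classical Lie algebras, the special linear algebra sl(n+1) has type A_n; here n = 5, so the Dynkin diagram is a chain of 5 nodes with single edges (A_5). Hence the type is A_5.

A_5 (sl(6))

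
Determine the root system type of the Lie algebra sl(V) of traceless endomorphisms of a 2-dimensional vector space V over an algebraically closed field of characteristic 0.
A_1 (sl(2))

This is sl(2), which has dimension 2^2 - 1 = 3 and rank 2 - 1 = 1 (a Cartan subalgebra is the diagonal traceless matrices). In the classification of classical Lie algebras, the special linear algebra sl(n+1) has type A_n; here n = 1, so the Dynkin diagram is a chain of 1 nodes with single edges (A_1). Hence the type is A_1.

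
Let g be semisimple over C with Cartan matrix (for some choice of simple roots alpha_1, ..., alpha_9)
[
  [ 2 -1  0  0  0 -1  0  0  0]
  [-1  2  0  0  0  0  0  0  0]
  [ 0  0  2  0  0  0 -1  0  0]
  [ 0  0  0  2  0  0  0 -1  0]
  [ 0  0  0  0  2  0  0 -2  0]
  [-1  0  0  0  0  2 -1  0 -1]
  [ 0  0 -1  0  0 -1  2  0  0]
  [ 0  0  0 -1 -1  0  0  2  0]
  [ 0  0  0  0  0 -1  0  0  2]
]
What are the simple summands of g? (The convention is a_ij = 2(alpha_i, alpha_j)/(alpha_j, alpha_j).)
The diagram associated to this matrix has two connected components: the simple roots {alpha_4, alpha_5, alpha_8} form a chain of 3 nodes with a double edge at one end; the terminal node there is the unique long simple root (C_3), and {alpha_1, alpha_2, alpha_3, alpha_6, alpha_7, alpha_9} form a chain of 5 nodes with one extra node attached to the third node from one end (E_6). A semisimple Lie algebra decomposes uniquely as the direct sum of simple ideals, one per connected component of its Dynkin diagram, so g ≅ C_3 ⊕ E_6 (dimension 21 + 78 = 99).

C_3 (sp(6)) ⊕ E_6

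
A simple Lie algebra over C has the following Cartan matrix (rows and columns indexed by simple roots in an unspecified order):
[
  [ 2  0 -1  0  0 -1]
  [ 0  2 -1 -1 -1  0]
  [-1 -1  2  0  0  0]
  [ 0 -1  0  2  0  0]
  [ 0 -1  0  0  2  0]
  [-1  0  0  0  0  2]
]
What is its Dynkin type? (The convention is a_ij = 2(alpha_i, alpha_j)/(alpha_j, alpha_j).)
D_6

The matrix has rank 6 with 2's on the diagonal. Reading the off-diagonal entries as Dynkin edges (a single edge where a_ij = a_ji = -1; a double or triple edge where a_ij * a_ji = 2 or 3), the diagram is a chain of 4 nodes with a fork of two nodes at one end (D_6). One simple-root ordering that puts it in standard form is (alpha_6, alpha_1, alpha_3, alpha_2, alpha_4, alpha_5). So the algebra is type D_6, i.e. so(12).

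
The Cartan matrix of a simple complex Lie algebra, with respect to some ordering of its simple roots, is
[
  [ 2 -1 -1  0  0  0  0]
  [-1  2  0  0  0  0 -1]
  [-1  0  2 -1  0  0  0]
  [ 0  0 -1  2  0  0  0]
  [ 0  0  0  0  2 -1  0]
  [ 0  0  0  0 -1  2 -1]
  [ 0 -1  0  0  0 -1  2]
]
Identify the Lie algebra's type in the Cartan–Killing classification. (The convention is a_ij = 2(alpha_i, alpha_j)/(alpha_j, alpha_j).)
The matrix has rank 7 with 2's on the diagonal. Reading the off-diagonal entries as Dynkin edges (a single edge where a_ij = a_ji = -1; a double or triple edge where a_ij * a_ji = 2 or 3), the diagram is a chain of 7 nodes with single edges (A_7). One simple-root ordering that puts it in standard form is (alpha_4, alpha_3, alpha_1, alpha_2, alpha_7, alpha_6, alpha_5). So the algebra is type A_7, i.e. sl(8).

A_7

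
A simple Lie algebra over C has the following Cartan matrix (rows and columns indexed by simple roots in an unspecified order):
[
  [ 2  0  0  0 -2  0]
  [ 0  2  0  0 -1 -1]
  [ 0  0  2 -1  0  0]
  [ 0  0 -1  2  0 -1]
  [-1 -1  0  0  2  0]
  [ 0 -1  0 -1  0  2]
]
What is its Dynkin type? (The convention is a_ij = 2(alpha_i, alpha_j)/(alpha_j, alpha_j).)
type C_6

The matrix has rank 6 with 2's on the diagonal. Reading the off-diagonal entries as Dynkin edges (a single edge where a_ij = a_ji = -1; a double or triple edge where a_ij * a_ji = 2 or 3), the diagram is a chain of 6 nodes with a double edge at one end; the terminal node there is the unique long simple root (C_6). One simple-root ordering that puts it in standard form is (alpha_3, alpha_4, alpha_6, alpha_2, alpha_5, alpha_1). So the algebra is type C_6, i.e. sp(12).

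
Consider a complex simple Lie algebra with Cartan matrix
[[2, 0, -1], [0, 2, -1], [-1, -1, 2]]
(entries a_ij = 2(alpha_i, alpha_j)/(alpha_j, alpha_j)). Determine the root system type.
A_3

The matrix has rank 3 with 2's on the diagonal. Reading the off-diagonal entries as Dynkin edges (a single edge where a_ij = a_ji = -1; a double or triple edge where a_ij * a_ji = 2 or 3), the diagram is a chain of 3 nodes with single edges (A_3). One simple-root ordering that puts it in standard form is (alpha_2, alpha_3, alpha_1). So the algebra is type A_3, i.e. sl(4).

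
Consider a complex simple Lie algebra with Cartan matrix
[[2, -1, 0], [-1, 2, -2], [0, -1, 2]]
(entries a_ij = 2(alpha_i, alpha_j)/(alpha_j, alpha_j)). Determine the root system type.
B_3

The matrix has rank 3 with 2's on the diagonal. Reading the off-diagonal entries as Dynkin edges (a single edge where a_ij = a_ji = -1; a double or triple edge where a_ij * a_ji = 2 or 3), the diagram is a chain of 3 nodes with a double edge at one end; the terminal node there is the unique short simple root (B_3). One simple-root ordering that puts it in standard form is (alpha_1, alpha_2, alpha_3). So the algebra is type B_3, i.e. so(7).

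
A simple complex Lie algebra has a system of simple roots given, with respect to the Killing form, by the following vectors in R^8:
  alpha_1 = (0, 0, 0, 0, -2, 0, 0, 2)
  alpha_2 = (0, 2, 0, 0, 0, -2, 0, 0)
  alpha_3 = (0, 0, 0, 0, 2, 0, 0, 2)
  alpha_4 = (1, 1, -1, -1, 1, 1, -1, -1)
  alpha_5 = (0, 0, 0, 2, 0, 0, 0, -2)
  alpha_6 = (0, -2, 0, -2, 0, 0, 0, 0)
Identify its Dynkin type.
Compute the Cartan integers a_ij = 2(alpha_i, alpha_j)/(alpha_j, alpha_j); the resulting 6x6 Cartan matrix is
[[2, 0, 0, -1, -1, 0], [0, 2, 0, 0, 0, -1], [0, 0, 2, 0, -1, 0], [-1, 0, 0, 2, 0, 0], [-1, 0, -1, 0, 2, -1], [0, -1, 0, 0, -1, 2]].
All simple roots have the same length, so the diagram is simply laced. The associated Dynkin diagram is a chain of 5 nodes with one extra node attached to the third node from one end (E_6), so the type is E_6.

E_6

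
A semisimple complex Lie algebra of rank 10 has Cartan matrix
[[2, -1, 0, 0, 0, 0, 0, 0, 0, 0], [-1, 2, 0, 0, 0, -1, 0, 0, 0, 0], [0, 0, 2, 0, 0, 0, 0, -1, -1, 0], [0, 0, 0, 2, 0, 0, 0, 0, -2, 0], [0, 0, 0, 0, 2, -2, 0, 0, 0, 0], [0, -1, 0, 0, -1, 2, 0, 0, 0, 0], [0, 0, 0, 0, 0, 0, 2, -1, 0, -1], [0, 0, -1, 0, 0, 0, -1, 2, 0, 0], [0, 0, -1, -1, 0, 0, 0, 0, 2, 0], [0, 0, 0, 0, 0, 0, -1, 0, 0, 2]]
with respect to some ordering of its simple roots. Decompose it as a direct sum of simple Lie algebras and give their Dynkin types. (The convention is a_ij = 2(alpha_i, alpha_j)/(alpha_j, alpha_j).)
The diagram associated to this matrix has two connected components: the simple roots {alpha_1, alpha_2, alpha_5, alpha_6} form a chain of 4 nodes with a double edge at one end; the terminal node there is the unique long simple root (C_4), and {alpha_3, alpha_4, alpha_7, alpha_8, alpha_9, alpha_10} form a chain of 6 nodes with a double edge at one end; the terminal node there is the unique long simple root (C_6). A semisimple Lie algebra decomposes uniquely as the direct sum of simple ideals, one per connected component of its Dynkin diagram, so g ≅ C_4 ⊕ C_6 (dimension 36 + 78 = 114).

C4 ⊕ C6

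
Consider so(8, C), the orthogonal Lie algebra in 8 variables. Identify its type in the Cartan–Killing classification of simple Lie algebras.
D_4

This is so(8) with 8 even, which has dimension 8(8-1)/2 = 28 and rank 8/2 = 4. In the classification of classical Lie algebras, the orthogonal algebra so(2n) in an even number of variables has type D_n; here n = 4, so the Dynkin diagram is a chain of 2 nodes with a fork of two nodes at one end (D_4). Hence the type is D_4.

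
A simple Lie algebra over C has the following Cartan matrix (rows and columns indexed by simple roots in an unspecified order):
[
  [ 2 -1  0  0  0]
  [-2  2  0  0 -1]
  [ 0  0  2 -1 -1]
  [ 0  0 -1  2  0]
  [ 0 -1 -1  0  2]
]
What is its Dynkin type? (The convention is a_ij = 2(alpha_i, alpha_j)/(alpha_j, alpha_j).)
B5

The matrix has rank 5 with 2's on the diagonal. Reading the off-diagonal entries as Dynkin edges (a single edge where a_ij = a_ji = -1; a double or triple edge where a_ij * a_ji = 2 or 3), the diagram is a chain of 5 nodes with a double edge at one end; the terminal node there is the unique short simple root (B_5). One simple-root ordering that puts it in standard form is (alpha_4, alpha_3, alpha_5, alpha_2, alpha_1). So the algebra is type B_5, i.e. so(11).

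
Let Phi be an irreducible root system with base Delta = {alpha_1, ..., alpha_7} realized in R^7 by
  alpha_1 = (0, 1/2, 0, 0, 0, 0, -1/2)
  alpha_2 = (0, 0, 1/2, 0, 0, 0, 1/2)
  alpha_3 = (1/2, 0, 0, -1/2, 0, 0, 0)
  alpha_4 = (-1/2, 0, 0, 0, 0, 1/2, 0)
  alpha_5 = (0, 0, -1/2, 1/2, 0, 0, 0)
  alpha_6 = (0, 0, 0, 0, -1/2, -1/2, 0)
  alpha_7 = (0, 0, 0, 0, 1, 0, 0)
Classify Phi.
Compute the Cartan integers a_ij = 2(alpha_i, alpha_j)/(alpha_j, alpha_j); the resulting 7x7 Cartan matrix is
[[2, -1, 0, 0, 0, 0, 0], [-1, 2, 0, 0, -1, 0, 0], [0, 0, 2, -1, -1, 0, 0], [0, 0, -1, 2, 0, -1, 0], [0, -1, -1, 0, 2, 0, 0], [0, 0, 0, -1, 0, 2, -1], [0, 0, 0, 0, 0, -2, 2]].
The roots have two lengths (squared-length ratio 2:1); the short ones are alpha_{1,2,3,4,5,6}. The associated Dynkin diagram is a chain of 7 nodes with a double edge at one end; the terminal node there is the unique long simple root (C_7), so the type is C_7 (the algebra sp(14)).

C_7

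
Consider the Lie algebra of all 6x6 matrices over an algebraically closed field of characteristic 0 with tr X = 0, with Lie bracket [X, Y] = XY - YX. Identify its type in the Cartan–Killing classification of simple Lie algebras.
This is sl(6), which has dimension 6^2 - 1 = 35 and rank 6 - 1 = 5 (a Cartan subalgebra is the diagonal traceless matrices). In the classification of classical Lie algebras, the special linear algebra sl(n+1) has type A_n; here n = 5, so the Dynkin diagram is a chain of 5 nodes with single edges (A_5). Hence the type is A_5.

type A_5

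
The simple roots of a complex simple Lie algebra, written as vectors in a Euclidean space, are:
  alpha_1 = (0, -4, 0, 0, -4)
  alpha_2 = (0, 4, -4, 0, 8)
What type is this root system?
Compute the Cartan integers a_ij = 2(alpha_i, alpha_j)/(alpha_j, alpha_j); the resulting 2x2 Cartan matrix is
[[2, -1], [-3, 2]].
The roots have two lengths (squared-length ratio 3:1); the short ones are alpha_{1}. The associated Dynkin diagram is two nodes joined by a triple edge (G_2), so the type is G_2.

G_2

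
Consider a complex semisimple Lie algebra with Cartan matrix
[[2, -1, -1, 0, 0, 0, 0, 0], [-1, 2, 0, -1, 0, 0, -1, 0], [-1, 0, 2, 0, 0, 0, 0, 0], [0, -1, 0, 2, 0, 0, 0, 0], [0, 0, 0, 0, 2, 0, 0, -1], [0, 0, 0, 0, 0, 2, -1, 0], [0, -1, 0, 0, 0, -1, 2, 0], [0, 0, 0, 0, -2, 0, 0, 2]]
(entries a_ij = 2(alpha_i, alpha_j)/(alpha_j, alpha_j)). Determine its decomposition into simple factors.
The diagram associated to this matrix has two connected components: the simple roots {alpha_5, alpha_8} form a chain of 2 nodes with a double edge at one end; the terminal node there is the unique short simple root (B_2), and {alpha_1, alpha_2, alpha_3, alpha_4, alpha_6, alpha_7} form a chain of 5 nodes with one extra node attached to the third node from one end (E_6). A semisimple Lie algebra decomposes uniquely as the direct sum of simple ideals, one per connected component of its Dynkin diagram, so g ≅ B_2 ⊕ E_6 (dimension 10 + 78 = 88).

B_2 (so(5)) + E_6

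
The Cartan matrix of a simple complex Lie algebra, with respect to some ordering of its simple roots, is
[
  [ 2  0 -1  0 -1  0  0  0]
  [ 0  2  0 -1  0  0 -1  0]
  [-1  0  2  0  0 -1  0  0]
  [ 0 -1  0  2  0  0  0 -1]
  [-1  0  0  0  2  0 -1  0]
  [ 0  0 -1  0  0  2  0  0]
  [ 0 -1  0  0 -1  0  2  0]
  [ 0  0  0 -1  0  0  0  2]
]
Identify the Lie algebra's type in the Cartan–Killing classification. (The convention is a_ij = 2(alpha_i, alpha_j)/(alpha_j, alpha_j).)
The matrix has rank 8 with 2's on the diagonal. Reading the off-diagonal entries as Dynkin edges (a single edge where a_ij = a_ji = -1; a double or triple edge where a_ij * a_ji = 2 or 3), the diagram is a chain of 8 nodes with single edges (A_8). One simple-root ordering that puts it in standard form is (alpha_6, alpha_3, alpha_1, alpha_5, alpha_7, alpha_2, alpha_4, alpha_8). So the algebra is type A_8, i.e. sl(9).

A_8 (sl(9))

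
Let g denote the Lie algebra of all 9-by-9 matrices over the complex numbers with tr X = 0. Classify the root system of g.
This is sl(9), which has dimension 9^2 - 1 = 80 and rank 9 - 1 = 8 (a Cartan subalgebra is the diagonal traceless matrices). In the classification of classical Lie algebras, the special linear algebra sl(n+1) has type A_n; here n = 8, so the Dynkin diagram is a chain of 8 nodes with single edges (A_8). Hence the type is A_8.

A_8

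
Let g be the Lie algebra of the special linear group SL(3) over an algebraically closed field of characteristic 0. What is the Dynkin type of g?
This is sl(3), which has dimension 3^2 - 1 = 8 and rank 3 - 1 = 2 (a Cartan subalgebra is the diagonal traceless matrices). In the classification of classical Lie algebras, the special linear algebra sl(n+1) has type A_n; here n = 2, so the Dynkin diagram is a chain of 2 nodes with single edges (A_2). Hence the type is A_2.

A2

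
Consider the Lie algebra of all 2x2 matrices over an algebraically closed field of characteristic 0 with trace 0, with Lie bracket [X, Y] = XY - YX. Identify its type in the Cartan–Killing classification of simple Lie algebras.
This is sl(2), which has dimension 2^2 - 1 = 3 and rank 2 - 1 = 1 (a Cartan subalgebra is the diagonal traceless matrices). In the classification of classical Lie algebras, the special linear algebra sl(n+1) has type A_n; here n = 1, so the Dynkin diagram is a chain of 1 nodes with single edges (A_1). Hence the type is A_1.

A_1 (sl(2))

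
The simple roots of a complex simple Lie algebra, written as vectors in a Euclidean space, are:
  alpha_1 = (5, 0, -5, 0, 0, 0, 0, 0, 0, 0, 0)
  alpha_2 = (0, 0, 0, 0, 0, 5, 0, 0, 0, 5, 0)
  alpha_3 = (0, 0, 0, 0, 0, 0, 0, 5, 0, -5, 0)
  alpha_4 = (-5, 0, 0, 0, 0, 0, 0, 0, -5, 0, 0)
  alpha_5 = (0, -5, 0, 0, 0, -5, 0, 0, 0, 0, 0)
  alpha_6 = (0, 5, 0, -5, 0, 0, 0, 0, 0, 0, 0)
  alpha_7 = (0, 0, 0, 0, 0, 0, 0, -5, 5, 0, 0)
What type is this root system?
A_7

Compute the Cartan integers a_ij = 2(alpha_i, alpha_j)/(alpha_j, alpha_j); the resulting 7x7 Cartan matrix is
[[2, 0, 0, -1, 0, 0, 0], [0, 2, -1, 0, -1, 0, 0], [0, -1, 2, 0, 0, 0, -1], [-1, 0, 0, 2, 0, 0, -1], [0, -1, 0, 0, 2, -1, 0], [0, 0, 0, 0, -1, 2, 0], [0, 0, -1, -1, 0, 0, 2]].
All simple roots have the same length, so the diagram is simply laced. The associated Dynkin diagram is a chain of 7 nodes with single edges (A_7), so the type is A_7 (the algebra sl(8)).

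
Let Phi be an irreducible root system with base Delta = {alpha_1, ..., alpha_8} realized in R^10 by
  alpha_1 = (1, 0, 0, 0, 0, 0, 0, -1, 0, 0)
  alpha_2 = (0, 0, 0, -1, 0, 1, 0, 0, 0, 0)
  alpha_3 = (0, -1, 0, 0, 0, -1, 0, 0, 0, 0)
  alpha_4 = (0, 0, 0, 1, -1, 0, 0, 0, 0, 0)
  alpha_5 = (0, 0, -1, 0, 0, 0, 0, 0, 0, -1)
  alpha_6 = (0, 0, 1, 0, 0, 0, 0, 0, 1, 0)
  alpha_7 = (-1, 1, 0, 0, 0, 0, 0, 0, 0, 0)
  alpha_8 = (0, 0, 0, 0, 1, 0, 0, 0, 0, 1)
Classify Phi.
Compute the Cartan integers a_ij = 2(alpha_i, alpha_j)/(alpha_j, alpha_j); the resulting 8x8 Cartan matrix is
[[2, 0, 0, 0, 0, 0, -1, 0], [0, 2, -1, -1, 0, 0, 0, 0], [0, -1, 2, 0, 0, 0, -1, 0], [0, -1, 0, 2, 0, 0, 0, -1], [0, 0, 0, 0, 2, -1, 0, -1], [0, 0, 0, 0, -1, 2, 0, 0], [-1, 0, -1, 0, 0, 0, 2, 0], [0, 0, 0, -1, -1, 0, 0, 2]].
All simple roots have the same length, so the diagram is simply laced. The associated Dynkin diagram is a chain of 8 nodes with single edges (A_8), so the type is A_8 (the algebra sl(9)).

A8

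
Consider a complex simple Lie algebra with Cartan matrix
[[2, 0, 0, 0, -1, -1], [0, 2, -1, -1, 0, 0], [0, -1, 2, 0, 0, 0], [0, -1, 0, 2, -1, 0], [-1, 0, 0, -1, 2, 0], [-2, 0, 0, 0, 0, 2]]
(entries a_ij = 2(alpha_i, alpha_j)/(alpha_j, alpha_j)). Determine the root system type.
C_6

The matrix has rank 6 with 2's on the diagonal. Reading the off-diagonal entries as Dynkin edges (a single edge where a_ij = a_ji = -1; a double or triple edge where a_ij * a_ji = 2 or 3), the diagram is a chain of 6 nodes with a double edge at one end; the terminal node there is the unique long simple root (C_6). One simple-root ordering that puts it in standard form is (alpha_3, alpha_2, alpha_4, alpha_5, alpha_1, alpha_6). So the algebra is type C_6, i.e. sp(12).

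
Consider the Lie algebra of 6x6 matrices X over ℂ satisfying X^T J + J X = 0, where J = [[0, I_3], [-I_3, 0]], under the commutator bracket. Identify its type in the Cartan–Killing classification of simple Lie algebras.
This is sp(6), which has dimension 6(6+1)/2 = 21 and rank 6/2 = 3. In the classification of classical Lie algebras, the symplectic algebra sp(2n) has type C_n; here n = 3, so the Dynkin diagram is a chain of 3 nodes with a double edge at one end; the terminal node there is the unique long simple root (C_3). Hence the type is C_3.

C_3 (sp(6))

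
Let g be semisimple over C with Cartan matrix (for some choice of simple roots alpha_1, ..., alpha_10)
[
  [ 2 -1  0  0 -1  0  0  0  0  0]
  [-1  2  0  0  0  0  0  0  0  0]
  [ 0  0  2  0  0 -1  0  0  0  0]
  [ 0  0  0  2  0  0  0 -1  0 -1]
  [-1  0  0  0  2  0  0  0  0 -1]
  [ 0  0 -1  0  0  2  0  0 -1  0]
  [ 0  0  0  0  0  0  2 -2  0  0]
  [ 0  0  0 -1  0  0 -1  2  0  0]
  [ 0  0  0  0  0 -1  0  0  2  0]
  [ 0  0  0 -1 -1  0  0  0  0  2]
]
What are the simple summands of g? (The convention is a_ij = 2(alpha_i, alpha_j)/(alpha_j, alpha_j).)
The diagram associated to this matrix has two connected components: the simple roots {alpha_3, alpha_6, alpha_9} form a chain of 3 nodes with single edges (A_3), and {alpha_1, alpha_2, alpha_4, alpha_5, alpha_7, alpha_8, alpha_10} form a chain of 7 nodes with a double edge at one end; the terminal node there is the unique long simple root (C_7). A semisimple Lie algebra decomposes uniquely as the direct sum of simple ideals, one per connected component of its Dynkin diagram, so g ≅ A_3 ⊕ C_7 (dimension 15 + 105 = 120).

A_3 ⊕ C_7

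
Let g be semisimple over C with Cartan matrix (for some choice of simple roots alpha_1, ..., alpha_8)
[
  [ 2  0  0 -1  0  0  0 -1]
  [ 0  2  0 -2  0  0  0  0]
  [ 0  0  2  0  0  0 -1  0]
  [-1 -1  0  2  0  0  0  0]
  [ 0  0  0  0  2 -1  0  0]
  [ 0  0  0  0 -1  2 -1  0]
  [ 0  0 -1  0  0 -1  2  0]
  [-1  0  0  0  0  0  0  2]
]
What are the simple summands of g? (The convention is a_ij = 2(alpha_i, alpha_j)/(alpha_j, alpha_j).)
The diagram associated to this matrix has two connected components: the simple roots {alpha_3, alpha_5, alpha_6, alpha_7} form a chain of 4 nodes with single edges (A_4), and {alpha_1, alpha_2, alpha_4, alpha_8} form a chain of 4 nodes with a double edge at one end; the terminal node there is the unique long simple root (C_4). A semisimple Lie algebra decomposes uniquely as the direct sum of simple ideals, one per connected component of its Dynkin diagram, so g ≅ A_4 ⊕ C_4 (dimension 24 + 36 = 60).

A4 + C4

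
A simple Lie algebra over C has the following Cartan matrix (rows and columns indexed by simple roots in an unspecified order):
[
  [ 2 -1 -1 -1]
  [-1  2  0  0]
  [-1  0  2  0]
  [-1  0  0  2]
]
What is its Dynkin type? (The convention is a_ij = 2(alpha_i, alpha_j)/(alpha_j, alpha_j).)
type D_4

The matrix has rank 4 with 2's on the diagonal. Reading the off-diagonal entries as Dynkin edges (a single edge where a_ij = a_ji = -1; a double or triple edge where a_ij * a_ji = 2 or 3), the diagram is a chain of 2 nodes with a fork of two nodes at one end (D_4). One simple-root ordering that puts it in standard form is (alpha_4, alpha_1, alpha_3, alpha_2). So the algebra is type D_4, i.e. so(8).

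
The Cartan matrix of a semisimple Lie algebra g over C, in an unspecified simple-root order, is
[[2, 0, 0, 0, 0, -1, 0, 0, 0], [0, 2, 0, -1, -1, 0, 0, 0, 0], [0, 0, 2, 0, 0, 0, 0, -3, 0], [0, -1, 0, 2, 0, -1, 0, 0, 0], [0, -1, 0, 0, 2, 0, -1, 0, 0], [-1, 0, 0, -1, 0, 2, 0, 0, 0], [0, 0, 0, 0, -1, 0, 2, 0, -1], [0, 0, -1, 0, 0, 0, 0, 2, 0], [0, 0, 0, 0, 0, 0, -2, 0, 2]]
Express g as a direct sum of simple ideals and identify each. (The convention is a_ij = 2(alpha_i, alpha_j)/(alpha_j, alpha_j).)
type C_7 ⊕ type G_2

The diagram associated to this matrix has two connected components: the simple roots {alpha_1, alpha_2, alpha_4, alpha_5, alpha_6, alpha_7, alpha_9} form a chain of 7 nodes with a double edge at one end; the terminal node there is the unique long simple root (C_7), and {alpha_3, alpha_8} form two nodes joined by a triple edge (G_2). A semisimple Lie algebra decomposes uniquely as the direct sum of simple ideals, one per connected component of its Dynkin diagram, so g ≅ C_7 ⊕ G_2 (dimension 105 + 14 = 119).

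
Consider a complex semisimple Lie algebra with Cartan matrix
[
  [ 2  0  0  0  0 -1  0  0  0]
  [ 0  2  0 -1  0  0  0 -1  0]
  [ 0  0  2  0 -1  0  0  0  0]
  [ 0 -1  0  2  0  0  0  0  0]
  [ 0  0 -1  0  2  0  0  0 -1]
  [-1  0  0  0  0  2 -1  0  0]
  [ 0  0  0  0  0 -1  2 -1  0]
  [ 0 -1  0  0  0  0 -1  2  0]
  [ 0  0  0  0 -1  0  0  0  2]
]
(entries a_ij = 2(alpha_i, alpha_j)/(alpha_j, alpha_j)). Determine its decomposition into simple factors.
A_3 + A_6

The diagram associated to this matrix has two connected components: the simple roots {alpha_3, alpha_5, alpha_9} form a chain of 3 nodes with single edges (A_3), and {alpha_1, alpha_2, alpha_4, alpha_6, alpha_7, alpha_8} form a chain of 6 nodes with single edges (A_6). A semisimple Lie algebra decomposes uniquely as the direct sum of simple ideals, one per connected component of its Dynkin diagram, so g ≅ A_3 ⊕ A_6 (dimension 15 + 48 = 63).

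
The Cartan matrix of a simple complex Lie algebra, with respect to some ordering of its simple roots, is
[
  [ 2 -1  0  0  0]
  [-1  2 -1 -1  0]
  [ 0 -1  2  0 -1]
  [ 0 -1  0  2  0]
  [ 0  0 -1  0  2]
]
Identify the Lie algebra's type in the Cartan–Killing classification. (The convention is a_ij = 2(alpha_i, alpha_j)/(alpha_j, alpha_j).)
The matrix has rank 5 with 2's on the diagonal. Reading the off-diagonal entries as Dynkin edges (a single edge where a_ij = a_ji = -1; a double or triple edge where a_ij * a_ji = 2 or 3), the diagram is a chain of 3 nodes with a fork of two nodes at one end (D_5). One simple-root ordering that puts it in standard form is (alpha_5, alpha_3, alpha_2, alpha_1, alpha_4). So the algebra is type D_5, i.e. so(10).

type D_5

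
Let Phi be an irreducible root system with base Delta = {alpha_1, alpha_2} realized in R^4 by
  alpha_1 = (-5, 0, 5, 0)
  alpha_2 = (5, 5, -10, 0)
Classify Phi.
G_2

Compute the Cartan integers a_ij = 2(alpha_i, alpha_j)/(alpha_j, alpha_j); the resulting 2x2 Cartan matrix is
[[2, -1], [-3, 2]].
The roots have two lengths (squared-length ratio 3:1); the short ones are alpha_{1}. The associated Dynkin diagram is two nodes joined by a triple edge (G_2), so the type is G_2.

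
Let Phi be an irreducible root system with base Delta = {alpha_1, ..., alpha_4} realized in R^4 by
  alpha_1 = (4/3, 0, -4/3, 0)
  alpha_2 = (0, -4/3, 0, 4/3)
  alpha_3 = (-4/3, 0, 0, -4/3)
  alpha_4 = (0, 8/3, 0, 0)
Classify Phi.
C_4

Compute the Cartan integers a_ij = 2(alpha_i, alpha_j)/(alpha_j, alpha_j); the resulting 4x4 Cartan matrix is
[[2, 0, -1, 0], [0, 2, -1, -1], [-1, -1, 2, 0], [0, -2, 0, 2]].
The roots have two lengths (squared-length ratio 2:1); the short ones are alpha_{1,2,3}. The associated Dynkin diagram is a chain of 4 nodes with a double edge at one end; the terminal node there is the unique long simple root (C_4), so the type is C_4 (the algebra sp(8)).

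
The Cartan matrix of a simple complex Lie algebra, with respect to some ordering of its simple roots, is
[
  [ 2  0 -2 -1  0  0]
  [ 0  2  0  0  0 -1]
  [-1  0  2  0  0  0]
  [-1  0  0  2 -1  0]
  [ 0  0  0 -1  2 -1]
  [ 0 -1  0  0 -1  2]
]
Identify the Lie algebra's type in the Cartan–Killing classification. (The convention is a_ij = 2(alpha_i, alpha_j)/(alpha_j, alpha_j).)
B_6 (so(13))

The matrix has rank 6 with 2's on the diagonal. Reading the off-diagonal entries as Dynkin edges (a single edge where a_ij = a_ji = -1; a double or triple edge where a_ij * a_ji = 2 or 3), the diagram is a chain of 6 nodes with a double edge at one end; the terminal node there is the unique short simple root (B_6). One simple-root ordering that puts it in standard form is (alpha_2, alpha_6, alpha_5, alpha_4, alpha_1, alpha_3). So the algebra is type B_6, i.e. so(13).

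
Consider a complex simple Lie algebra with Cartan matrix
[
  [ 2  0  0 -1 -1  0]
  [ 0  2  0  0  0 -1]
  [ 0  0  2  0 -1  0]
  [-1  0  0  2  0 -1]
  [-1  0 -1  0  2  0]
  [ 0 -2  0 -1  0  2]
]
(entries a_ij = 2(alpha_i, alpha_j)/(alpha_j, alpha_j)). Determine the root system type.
B6

The matrix has rank 6 with 2's on the diagonal. Reading the off-diagonal entries as Dynkin edges (a single edge where a_ij = a_ji = -1; a double or triple edge where a_ij * a_ji = 2 or 3), the diagram is a chain of 6 nodes with a double edge at one end; the terminal node there is the unique short simple root (B_6). One simple-root ordering that puts it in standard form is (alpha_3, alpha_5, alpha_1, alpha_4, alpha_6, alpha_2). So the algebra is type B_6, i.e. so(13).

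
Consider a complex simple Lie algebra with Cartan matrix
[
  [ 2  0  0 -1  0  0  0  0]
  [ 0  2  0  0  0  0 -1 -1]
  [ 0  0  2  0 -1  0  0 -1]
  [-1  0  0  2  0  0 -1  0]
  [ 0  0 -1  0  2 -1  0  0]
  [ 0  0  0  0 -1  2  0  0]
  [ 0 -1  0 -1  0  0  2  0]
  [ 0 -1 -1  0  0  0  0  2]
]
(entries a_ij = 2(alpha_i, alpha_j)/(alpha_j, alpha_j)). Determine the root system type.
A_8 (sl(9))

The matrix has rank 8 with 2's on the diagonal. Reading the off-diagonal entries as Dynkin edges (a single edge where a_ij = a_ji = -1; a double or triple edge where a_ij * a_ji = 2 or 3), the diagram is a chain of 8 nodes with single edges (A_8). One simple-root ordering that puts it in standard form is (alpha_1, alpha_4, alpha_7, alpha_2, alpha_8, alpha_3, alpha_5, alpha_6). So the algebra is type A_8, i.e. sl(9).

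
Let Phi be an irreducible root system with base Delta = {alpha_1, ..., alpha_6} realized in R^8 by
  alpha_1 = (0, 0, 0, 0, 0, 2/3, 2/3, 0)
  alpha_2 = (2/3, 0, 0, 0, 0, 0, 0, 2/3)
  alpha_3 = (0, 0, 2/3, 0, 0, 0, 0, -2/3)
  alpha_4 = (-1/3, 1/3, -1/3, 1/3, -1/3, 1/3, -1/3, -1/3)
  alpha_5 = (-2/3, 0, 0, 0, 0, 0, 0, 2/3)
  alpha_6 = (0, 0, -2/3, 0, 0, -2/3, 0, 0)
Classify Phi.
Compute the Cartan integers a_ij = 2(alpha_i, alpha_j)/(alpha_j, alpha_j); the resulting 6x6 Cartan matrix is
[[2, 0, 0, 0, 0, -1], [0, 2, -1, -1, 0, 0], [0, -1, 2, 0, -1, -1], [0, -1, 0, 2, 0, 0], [0, 0, -1, 0, 2, 0], [-1, 0, -1, 0, 0, 2]].
All simple roots have the same length, so the diagram is simply laced. The associated Dynkin diagram is a chain of 5 nodes with one extra node attached to the third node from one end (E_6), so the type is E_6.

E_6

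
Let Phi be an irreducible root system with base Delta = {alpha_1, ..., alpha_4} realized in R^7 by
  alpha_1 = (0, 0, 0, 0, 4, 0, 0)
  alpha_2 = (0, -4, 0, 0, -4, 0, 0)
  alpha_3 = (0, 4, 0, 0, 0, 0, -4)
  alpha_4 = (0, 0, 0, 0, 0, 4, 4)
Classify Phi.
B_4

Compute the Cartan integers a_ij = 2(alpha_i, alpha_j)/(alpha_j, alpha_j); the resulting 4x4 Cartan matrix is
[[2, -1, 0, 0], [-2, 2, -1, 0], [0, -1, 2, -1], [0, 0, -1, 2]].
The roots have two lengths (squared-length ratio 2:1); the short ones are alpha_{1}. The associated Dynkin diagram is a chain of 4 nodes with a double edge at one end; the terminal node there is the unique short simple root (B_4), so the type is B_4 (the algebra so(9)).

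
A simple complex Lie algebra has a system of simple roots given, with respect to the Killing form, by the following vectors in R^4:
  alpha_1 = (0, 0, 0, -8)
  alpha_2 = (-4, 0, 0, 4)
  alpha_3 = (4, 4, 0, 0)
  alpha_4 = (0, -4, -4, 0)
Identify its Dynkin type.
Compute the Cartan integers a_ij = 2(alpha_i, alpha_j)/(alpha_j, alpha_j); the resulting 4x4 Cartan matrix is
[[2, -2, 0, 0], [-1, 2, -1, 0], [0, -1, 2, -1], [0, 0, -1, 2]].
The roots have two lengths (squared-length ratio 2:1); the short ones are alpha_{2,3,4}. The associated Dynkin diagram is a chain of 4 nodes with a double edge at one end; the terminal node there is the unique long simple root (C_4), so the type is C_4 (the algebra sp(8)).

type C_4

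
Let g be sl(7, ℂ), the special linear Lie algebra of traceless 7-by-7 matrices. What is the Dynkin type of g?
A_6

This is sl(7), which has dimension 7^2 - 1 = 48 and rank 7 - 1 = 6 (a Cartan subalgebra is the diagonal traceless matrices). In the classification of classical Lie algebras, the special linear algebra sl(n+1) has type A_n; here n = 6, so the Dynkin diagram is a chain of 6 nodes with single edges (A_6). Hence the type is A_6.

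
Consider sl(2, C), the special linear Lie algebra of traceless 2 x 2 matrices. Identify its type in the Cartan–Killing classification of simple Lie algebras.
A1

This is sl(2), which has dimension 2^2 - 1 = 3 and rank 2 - 1 = 1 (a Cartan subalgebra is the diagonal traceless matrices). In the classification of classical Lie algebras, the special linear algebra sl(n+1) has type A_n; here n = 1, so the Dynkin diagram is a chain of 1 nodes with single edges (A_1). Hence the type is A_1.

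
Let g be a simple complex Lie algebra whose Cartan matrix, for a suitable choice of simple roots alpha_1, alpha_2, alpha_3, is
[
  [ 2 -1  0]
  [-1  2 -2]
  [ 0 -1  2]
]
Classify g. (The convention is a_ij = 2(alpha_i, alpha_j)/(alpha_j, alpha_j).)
The matrix has rank 3 with 2's on the diagonal. Reading the off-diagonal entries as Dynkin edges (a single edge where a_ij = a_ji = -1; a double or triple edge where a_ij * a_ji = 2 or 3), the diagram is a chain of 3 nodes with a double edge at one end; the terminal node there is the unique short simple root (B_3). One simple-root ordering that puts it in standard form is (alpha_1, alpha_2, alpha_3). So the algebra is type B_3, i.e. so(7).

B_3 (so(7))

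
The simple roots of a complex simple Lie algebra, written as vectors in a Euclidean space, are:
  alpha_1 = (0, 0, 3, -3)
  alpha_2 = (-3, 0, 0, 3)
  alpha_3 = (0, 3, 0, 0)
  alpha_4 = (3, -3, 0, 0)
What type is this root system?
Compute the Cartan integers a_ij = 2(alpha_i, alpha_j)/(alpha_j, alpha_j); the resulting 4x4 Cartan matrix is
[[2, -1, 0, 0], [-1, 2, 0, -1], [0, 0, 2, -1], [0, -1, -2, 2]].
The roots have two lengths (squared-length ratio 2:1); the short ones are alpha_{3}. The associated Dynkin diagram is a chain of 4 nodes with a double edge at one end; the terminal node there is the unique short simple root (B_4), so the type is B_4 (the algebra so(9)).

B_4 (so(9))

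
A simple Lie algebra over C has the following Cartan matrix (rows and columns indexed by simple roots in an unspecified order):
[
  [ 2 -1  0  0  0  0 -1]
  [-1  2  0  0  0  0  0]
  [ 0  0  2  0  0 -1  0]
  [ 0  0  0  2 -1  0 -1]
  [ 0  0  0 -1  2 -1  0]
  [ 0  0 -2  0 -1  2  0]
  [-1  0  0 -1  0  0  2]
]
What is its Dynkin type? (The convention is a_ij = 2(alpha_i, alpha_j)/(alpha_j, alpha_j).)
The matrix has rank 7 with 2's on the diagonal. Reading the off-diagonal entries as Dynkin edges (a single edge where a_ij = a_ji = -1; a double or triple edge where a_ij * a_ji = 2 or 3), the diagram is a chain of 7 nodes with a double edge at one end; the terminal node there is the unique short simple root (B_7). One simple-root ordering that puts it in standard form is (alpha_2, alpha_1, alpha_7, alpha_4, alpha_5, alpha_6, alpha_3). So the algebra is type B_7, i.e. so(15).

B7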